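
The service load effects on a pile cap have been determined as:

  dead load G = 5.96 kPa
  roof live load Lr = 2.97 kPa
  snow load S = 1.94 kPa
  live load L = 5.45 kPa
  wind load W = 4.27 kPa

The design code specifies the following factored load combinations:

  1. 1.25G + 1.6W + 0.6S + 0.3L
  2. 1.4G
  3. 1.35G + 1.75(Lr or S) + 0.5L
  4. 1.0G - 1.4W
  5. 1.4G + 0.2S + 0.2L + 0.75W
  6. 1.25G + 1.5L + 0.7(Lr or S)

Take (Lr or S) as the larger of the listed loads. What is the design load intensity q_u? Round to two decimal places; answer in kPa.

17.70 kPa

(Lr or S) → Lr = 2.97 kPa.
1. 1.25(5.96) + 1.6(4.27) + 0.6(1.94) + 0.3(5.45) = 7.45 + 6.83 + 1.16 + 1.64 = 17.08
2. 1.4(5.96) = 8.34
3. 1.35(5.96) + 1.75(2.97) + 0.5(5.45) = 15.97
4. 1.0(5.96) - 1.4(4.27) = 5.96 - 5.98 = -0.02
5. 1.4(5.96) + 0.2(1.94) + 0.2(5.45) + 0.75(4.27) = 8.34 + 0.39 + 1.09 + 3.20 = 13.02
6. 1.25(5.96) + 1.5(5.45) + 0.7(2.97) = 17.70
The controlling combination is 6, giving 17.70 kPa.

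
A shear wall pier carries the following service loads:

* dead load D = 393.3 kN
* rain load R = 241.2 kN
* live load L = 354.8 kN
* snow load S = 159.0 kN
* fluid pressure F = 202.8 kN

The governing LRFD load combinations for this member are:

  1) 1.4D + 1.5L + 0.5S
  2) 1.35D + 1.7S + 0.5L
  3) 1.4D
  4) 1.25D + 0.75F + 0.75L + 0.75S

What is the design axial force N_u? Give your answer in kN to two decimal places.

1162.32 kN

1) 1.4(393.3) + 1.5(354.8) + 0.5(159.0) = 1162.32
2) 1.35(393.3) + 1.7(159.0) + 0.5(354.8) = 978.66
3) 1.4(393.3) = 550.62
4) 1.25(393.3) + 0.75(202.8) + 0.75(354.8) + 0.75(159.0) = 1029.08
Combination 1 governs: N_u = 1162.32 kN.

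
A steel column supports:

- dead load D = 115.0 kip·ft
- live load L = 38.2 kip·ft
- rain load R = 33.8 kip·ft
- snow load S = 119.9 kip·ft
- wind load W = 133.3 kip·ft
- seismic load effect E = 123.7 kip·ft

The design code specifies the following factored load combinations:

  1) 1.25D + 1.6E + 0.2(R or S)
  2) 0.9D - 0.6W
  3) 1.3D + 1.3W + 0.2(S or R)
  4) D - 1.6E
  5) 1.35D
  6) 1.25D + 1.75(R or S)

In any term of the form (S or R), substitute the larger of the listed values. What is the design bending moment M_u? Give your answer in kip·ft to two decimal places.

(R or S) → S = 119.9 kip·ft; (S or R) → S = 119.9 kip·ft.
1) 1.25(115.0) + 1.6(123.7) + 0.2(119.9) = 143.75 + 197.92 + 23.98 = 365.65
2) 0.9(115.0) - 0.6(133.3) = 103.50 - 79.98 = 23.52
3) 1.3(115.0) + 1.3(133.3) + 0.2(119.9) = 149.50 + 173.29 + 23.98 = 346.77
4) 1.0(115.0) - 1.6(123.7) = 115.00 - 197.92 = -82.92
5) 1.35(115.0) = 155.25
6) 1.25(115.0) + 1.75(119.9) = 143.75 + 209.83 = 353.58
The controlling combination is 1, giving 365.65 kip·ft.

365.65 kip·ft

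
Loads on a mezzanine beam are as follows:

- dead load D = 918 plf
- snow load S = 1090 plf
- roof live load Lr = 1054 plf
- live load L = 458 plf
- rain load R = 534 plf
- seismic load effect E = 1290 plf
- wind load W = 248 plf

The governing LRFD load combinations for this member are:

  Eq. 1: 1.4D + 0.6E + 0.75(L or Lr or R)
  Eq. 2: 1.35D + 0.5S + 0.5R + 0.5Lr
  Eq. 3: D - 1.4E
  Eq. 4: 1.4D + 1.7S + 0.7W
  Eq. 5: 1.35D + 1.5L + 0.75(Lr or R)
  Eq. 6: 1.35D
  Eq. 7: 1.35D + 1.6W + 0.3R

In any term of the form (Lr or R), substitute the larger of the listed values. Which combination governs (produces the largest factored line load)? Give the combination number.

Combination 4

(L or Lr or R) → Lr = 1054 plf; (Lr or R) → Lr = 1054 plf.
Eq. 1: 1.4(918) + 0.6(1290) + 0.75(1054) = 1285.2 + 774.0 + 790.5 = 2849.7
Eq. 2: 1.35(918) + 0.5(1090) + 0.5(534) + 0.5(1054) = 1239.3 + 545.0 + 267.0 + 527.0 = 2578.3
Eq. 3: 1.0(918) - 1.4(1290) = 918.0 - 1806.0 = -888.0
Eq. 4: 1.4(918) + 1.7(1090) + 0.7(248) = 1285.2 + 1853.0 + 173.6 = 3311.8
Eq. 5: 1.35(918) + 1.5(458) + 0.75(1054) = 1239.3 + 687.0 + 790.5 = 2716.8
Eq. 6: 1.35(918) = 1239.3
Eq. 7: 1.35(918) + 1.6(248) + 0.3(534) = 1239.3 + 396.8 + 160.2 = 1796.3
The largest value is 3311.8 plf from combination 4.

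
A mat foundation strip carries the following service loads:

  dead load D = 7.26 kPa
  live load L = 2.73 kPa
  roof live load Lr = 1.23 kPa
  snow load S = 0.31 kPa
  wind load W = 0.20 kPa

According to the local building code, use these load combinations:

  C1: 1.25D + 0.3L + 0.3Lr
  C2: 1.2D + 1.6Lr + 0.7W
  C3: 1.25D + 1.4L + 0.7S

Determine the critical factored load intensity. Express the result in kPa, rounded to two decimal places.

C1: 1.25(7.26) + 0.3(2.73) + 0.3(1.23) = 10.26
C2: 1.2(7.26) + 1.6(1.23) + 0.7(0.20) = 8.71 + 1.97 + 0.14 = 10.82
C3: 1.25(7.26) + 1.4(2.73) + 0.7(0.31) = 13.11
The controlling combination is 3, giving 13.11 kPa.

13.11 kPa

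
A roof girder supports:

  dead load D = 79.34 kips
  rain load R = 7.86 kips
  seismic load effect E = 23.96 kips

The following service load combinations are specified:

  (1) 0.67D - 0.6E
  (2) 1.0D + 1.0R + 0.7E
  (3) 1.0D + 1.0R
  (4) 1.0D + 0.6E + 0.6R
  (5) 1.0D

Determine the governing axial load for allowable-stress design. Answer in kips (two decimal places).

(1) 0.67(79.34) - 0.6(23.96) = 38.78
(2) 1.0(79.34) + 1.0(7.86) + 0.7(23.96) = 103.97
(3) 1.0(79.34) + 1.0(7.86) = 87.20
(4) 1.0(79.34) + 0.6(23.96) + 0.6(7.86) = 98.43
(5) 1.0(79.34) = 79.34
Combination 2 governs: P = 103.97 kips.

103.97 kips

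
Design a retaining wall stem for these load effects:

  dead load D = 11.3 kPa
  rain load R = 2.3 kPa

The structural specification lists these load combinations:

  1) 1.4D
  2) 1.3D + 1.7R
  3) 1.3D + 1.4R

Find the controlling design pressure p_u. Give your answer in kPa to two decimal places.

1) 1.4(11.3) = 15.82
2) 1.3(11.3) + 1.7(2.3) = 14.69 + 3.91 = 18.60
3) 1.3(11.3) + 1.4(2.3) = 14.69 + 3.22 = 17.91
The controlling combination is 2, giving 18.60 kPa.

18.60 kPa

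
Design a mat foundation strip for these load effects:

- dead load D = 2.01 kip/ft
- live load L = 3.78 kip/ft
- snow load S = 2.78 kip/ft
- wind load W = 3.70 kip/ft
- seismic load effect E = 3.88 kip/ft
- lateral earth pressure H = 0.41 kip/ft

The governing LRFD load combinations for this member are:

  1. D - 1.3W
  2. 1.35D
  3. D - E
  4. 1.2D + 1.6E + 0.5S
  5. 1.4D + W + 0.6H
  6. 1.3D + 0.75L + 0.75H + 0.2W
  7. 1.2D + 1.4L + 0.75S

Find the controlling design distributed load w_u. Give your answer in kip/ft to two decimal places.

1. 1.0(2.01) - 1.3(3.70) = 2.01 - 4.81 = -2.80
2. 1.35(2.01) = 2.71
3. 1.0(2.01) - 1.0(3.88) = 2.01 - 3.88 = -1.87
4. 1.2(2.01) + 1.6(3.88) + 0.5(2.78) = 2.41 + 6.21 + 1.39 = 10.01
5. 1.4(2.01) + 1.0(3.70) + 0.6(0.41) = 2.81 + 3.70 + 0.25 = 6.76
6. 1.3(2.01) + 0.75(3.78) + 0.75(0.41) + 0.2(3.70) = 2.61 + 2.84 + 0.31 + 0.74 = 6.50
7. 1.2(2.01) + 1.4(3.78) + 0.75(2.78) = 2.41 + 5.29 + 2.09 = 9.79
Combination 4 governs: w_u = 10.01 kip/ft.

10.01 kip/ft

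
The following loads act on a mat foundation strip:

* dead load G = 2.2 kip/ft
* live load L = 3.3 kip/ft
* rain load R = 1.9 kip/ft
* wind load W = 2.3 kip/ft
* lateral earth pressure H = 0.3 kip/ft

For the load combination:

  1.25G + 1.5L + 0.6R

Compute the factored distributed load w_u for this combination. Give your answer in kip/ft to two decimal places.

1.25(2.2) + 1.5(3.3) + 0.6(1.9) = 2.75 + 4.95 + 1.14 = 8.84
w_u = 8.84 kip/ft.

8.84 kip/ft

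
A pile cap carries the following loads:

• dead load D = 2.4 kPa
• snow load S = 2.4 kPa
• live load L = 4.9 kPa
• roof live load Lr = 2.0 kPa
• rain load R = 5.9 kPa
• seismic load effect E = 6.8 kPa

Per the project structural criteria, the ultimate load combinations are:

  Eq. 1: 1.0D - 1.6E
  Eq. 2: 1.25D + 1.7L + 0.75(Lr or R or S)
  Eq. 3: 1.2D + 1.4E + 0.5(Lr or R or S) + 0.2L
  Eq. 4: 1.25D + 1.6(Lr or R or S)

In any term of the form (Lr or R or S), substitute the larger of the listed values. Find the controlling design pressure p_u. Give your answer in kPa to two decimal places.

(Lr or R or S) → R = 5.9 kPa.
Eq. 1: 1.0(2.4) - 1.6(6.8) = 2.40 - 10.88 = -8.48
Eq. 2: 1.25(2.4) + 1.7(4.9) + 0.75(5.9) = 3.00 + 8.33 + 4.43 = 15.76
Eq. 3: 1.2(2.4) + 1.4(6.8) + 0.5(5.9) + 0.2(4.9) = 2.88 + 9.52 + 2.95 + 0.98 = 16.33
Eq. 4: 1.25(2.4) + 1.6(5.9) = 3.00 + 9.44 = 12.44
Combination 3 governs: p_u = 16.33 kPa.

16.33 kPa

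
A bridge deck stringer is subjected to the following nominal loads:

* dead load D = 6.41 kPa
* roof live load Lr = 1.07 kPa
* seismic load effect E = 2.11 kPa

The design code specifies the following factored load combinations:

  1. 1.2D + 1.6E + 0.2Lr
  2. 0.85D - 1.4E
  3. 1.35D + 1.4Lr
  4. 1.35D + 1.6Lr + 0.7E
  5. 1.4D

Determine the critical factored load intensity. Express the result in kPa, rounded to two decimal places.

11.84 kPa

1. 1.2(6.41) + 1.6(2.11) + 0.2(1.07) = 7.69 + 3.38 + 0.21 = 11.28
2. 0.85(6.41) - 1.4(2.11) = 2.49
3. 1.35(6.41) + 1.4(1.07) = 8.65 + 1.50 = 10.15
4. 1.35(6.41) + 1.6(1.07) + 0.7(2.11) = 8.65 + 1.71 + 1.48 = 11.84
5. 1.4(6.41) = 8.97
The controlling combination is 4, giving 11.84 kPa.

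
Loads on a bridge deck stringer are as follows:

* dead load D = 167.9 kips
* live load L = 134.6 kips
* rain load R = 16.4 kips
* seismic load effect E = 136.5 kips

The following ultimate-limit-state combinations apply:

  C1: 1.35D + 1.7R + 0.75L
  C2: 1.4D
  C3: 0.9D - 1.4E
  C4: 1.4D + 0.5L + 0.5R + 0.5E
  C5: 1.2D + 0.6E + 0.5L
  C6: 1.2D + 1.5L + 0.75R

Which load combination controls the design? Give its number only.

Combination 6

C1: 1.35(167.9) + 1.7(16.4) + 0.75(134.6) = 355.5
C2: 1.4(167.9) = 235.1
C3: 0.9(167.9) - 1.4(136.5) = 151.1 - 191.1 = -40.0
C4: 1.4(167.9) + 0.5(134.6) + 0.5(16.4) + 0.5(136.5) = 378.8
C5: 1.2(167.9) + 0.6(136.5) + 0.5(134.6) = 201.5 + 81.9 + 67.3 = 350.7
C6: 1.2(167.9) + 1.5(134.6) + 0.75(16.4) = 201.5 + 201.9 + 12.3 = 415.7
The largest value is 415.7 kips from combination 6.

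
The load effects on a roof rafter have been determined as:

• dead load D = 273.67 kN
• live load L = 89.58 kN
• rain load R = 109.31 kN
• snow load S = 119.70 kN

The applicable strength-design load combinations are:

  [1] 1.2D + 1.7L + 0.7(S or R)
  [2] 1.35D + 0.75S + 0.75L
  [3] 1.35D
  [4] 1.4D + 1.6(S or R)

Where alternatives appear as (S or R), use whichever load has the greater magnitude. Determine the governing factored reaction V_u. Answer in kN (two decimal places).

574.66 kN

(S or R) → S = 119.70 kN.
[1] 1.2(273.67) + 1.7(89.58) + 0.7(119.70) = 328.40 + 152.29 + 83.79 = 564.48
[2] 1.35(273.67) + 0.75(119.70) + 0.75(89.58) = 526.41
[3] 1.35(273.67) = 369.45
[4] 1.4(273.67) + 1.6(119.70) = 383.14 + 191.52 = 574.66
The controlling combination is 4, giving 574.66 kN.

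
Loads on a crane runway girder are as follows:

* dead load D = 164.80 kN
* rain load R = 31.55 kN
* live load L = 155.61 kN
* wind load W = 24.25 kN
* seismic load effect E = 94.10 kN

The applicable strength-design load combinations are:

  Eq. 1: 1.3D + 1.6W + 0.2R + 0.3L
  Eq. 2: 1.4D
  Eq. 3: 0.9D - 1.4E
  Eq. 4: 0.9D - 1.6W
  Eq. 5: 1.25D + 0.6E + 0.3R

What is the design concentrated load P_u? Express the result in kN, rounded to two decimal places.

306.03 kN

Eq. 1: 1.3(164.80) + 1.6(24.25) + 0.2(31.55) + 0.3(155.61) = 306.03
Eq. 2: 1.4(164.80) = 230.72
Eq. 3: 0.9(164.80) - 1.4(94.10) = 16.58
Eq. 4: 0.9(164.80) - 1.6(24.25) = 109.52
Eq. 5: 1.25(164.80) + 0.6(94.10) + 0.3(31.55) = 271.93
Combination 1 governs: P_u = 306.03 kN.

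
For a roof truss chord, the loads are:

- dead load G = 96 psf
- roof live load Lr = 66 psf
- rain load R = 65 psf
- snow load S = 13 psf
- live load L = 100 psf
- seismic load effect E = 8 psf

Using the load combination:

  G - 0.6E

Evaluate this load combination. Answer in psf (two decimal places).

91.20 psf

1.0(96) - 0.6(8) = 91.20
q_u = 91.20 psf.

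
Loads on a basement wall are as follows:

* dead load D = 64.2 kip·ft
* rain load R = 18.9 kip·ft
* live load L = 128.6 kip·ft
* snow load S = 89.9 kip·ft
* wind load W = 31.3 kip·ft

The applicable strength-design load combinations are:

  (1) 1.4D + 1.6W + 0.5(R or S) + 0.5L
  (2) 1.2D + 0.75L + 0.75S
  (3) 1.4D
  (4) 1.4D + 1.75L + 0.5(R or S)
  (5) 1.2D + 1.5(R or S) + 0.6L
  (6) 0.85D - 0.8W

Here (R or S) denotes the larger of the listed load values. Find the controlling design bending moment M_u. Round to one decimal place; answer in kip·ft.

(R or S) → S = 89.9 kip·ft.
(1) 1.4(64.2) + 1.6(31.3) + 0.5(89.9) + 0.5(128.6) = 249.2
(2) 1.2(64.2) + 0.75(128.6) + 0.75(89.9) = 77.0 + 96.5 + 67.4 = 240.9
(3) 1.4(64.2) = 89.9
(4) 1.4(64.2) + 1.75(128.6) + 0.5(89.9) = 359.9
(5) 1.2(64.2) + 1.5(89.9) + 0.6(128.6) = 77.0 + 134.9 + 77.2 = 289.1
(6) 0.85(64.2) - 0.8(31.3) = 29.5
Maximum is from combination 4.

359.9 kip·ft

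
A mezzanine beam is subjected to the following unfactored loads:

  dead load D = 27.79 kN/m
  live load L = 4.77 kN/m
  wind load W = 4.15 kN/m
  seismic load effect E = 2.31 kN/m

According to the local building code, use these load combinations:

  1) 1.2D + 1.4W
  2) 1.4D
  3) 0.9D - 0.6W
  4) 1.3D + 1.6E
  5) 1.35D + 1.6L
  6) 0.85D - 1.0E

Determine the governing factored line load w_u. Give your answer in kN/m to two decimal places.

1) 1.2(27.79) + 1.4(4.15) = 39.16
2) 1.4(27.79) = 38.91
3) 0.9(27.79) - 0.6(4.15) = 22.52
4) 1.3(27.79) + 1.6(2.31) = 39.82
5) 1.35(27.79) + 1.6(4.77) = 45.15
6) 0.85(27.79) - 1.0(2.31) = 21.31
Maximum is from combination 5.

45.15 kN/m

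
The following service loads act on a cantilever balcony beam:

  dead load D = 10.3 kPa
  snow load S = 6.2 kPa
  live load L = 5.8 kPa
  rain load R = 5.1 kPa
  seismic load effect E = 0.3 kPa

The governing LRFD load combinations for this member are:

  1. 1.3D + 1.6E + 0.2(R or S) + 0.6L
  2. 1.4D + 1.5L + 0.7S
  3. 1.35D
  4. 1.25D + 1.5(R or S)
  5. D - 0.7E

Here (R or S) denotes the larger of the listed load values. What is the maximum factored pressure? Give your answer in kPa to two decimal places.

(R or S) → S = 6.2 kPa.
1. 1.3(10.3) + 1.6(0.3) + 0.2(6.2) + 0.6(5.8) = 13.39 + 0.48 + 1.24 + 3.48 = 18.59
2. 1.4(10.3) + 1.5(5.8) + 0.7(6.2) = 14.42 + 8.70 + 4.34 = 27.46
3. 1.35(10.3) = 13.91
4. 1.25(10.3) + 1.5(6.2) = 12.88 + 9.30 = 22.18
5. 1.0(10.3) - 0.7(0.3) = 10.30 - 0.21 = 10.09
The controlling combination is 2, giving 27.46 kPa.

27.46 kPa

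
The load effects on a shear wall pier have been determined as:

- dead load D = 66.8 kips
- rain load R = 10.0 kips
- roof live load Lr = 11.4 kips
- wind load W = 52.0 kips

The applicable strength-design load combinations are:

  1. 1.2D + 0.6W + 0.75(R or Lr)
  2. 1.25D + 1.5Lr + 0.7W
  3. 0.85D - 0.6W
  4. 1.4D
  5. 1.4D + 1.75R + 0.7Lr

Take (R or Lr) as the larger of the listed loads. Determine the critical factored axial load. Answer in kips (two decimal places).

137.00 kips

(R or Lr) → Lr = 11.4 kips.
1. 1.2(66.8) + 0.6(52.0) + 0.75(11.4) = 80.16 + 31.20 + 8.55 = 119.91
2. 1.25(66.8) + 1.5(11.4) + 0.7(52.0) = 83.50 + 17.10 + 36.40 = 137.00
3. 0.85(66.8) - 0.6(52.0) = 56.78 - 31.20 = 25.58
4. 1.4(66.8) = 93.52
5. 1.4(66.8) + 1.75(10.0) + 0.7(11.4) = 93.52 + 17.50 + 7.98 = 119.00
The controlling combination is 2, giving 137.00 kips.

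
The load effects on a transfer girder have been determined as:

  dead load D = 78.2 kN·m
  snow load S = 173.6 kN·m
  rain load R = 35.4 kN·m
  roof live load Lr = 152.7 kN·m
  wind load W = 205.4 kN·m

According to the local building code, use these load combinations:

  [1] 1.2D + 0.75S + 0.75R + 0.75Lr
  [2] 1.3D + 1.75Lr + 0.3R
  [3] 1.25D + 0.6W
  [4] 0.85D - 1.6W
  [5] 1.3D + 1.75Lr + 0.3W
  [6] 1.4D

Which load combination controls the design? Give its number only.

[1] 1.2(78.2) + 0.75(173.6) + 0.75(35.4) + 0.75(152.7) = 93.84 + 130.20 + 26.55 + 114.53 = 365.12
[2] 1.3(78.2) + 1.75(152.7) + 0.3(35.4) = 101.66 + 267.23 + 10.62 = 379.51
[3] 1.25(78.2) + 0.6(205.4) = 97.75 + 123.24 = 220.99
[4] 0.85(78.2) - 1.6(205.4) = 66.47 - 328.64 = -262.17
[5] 1.3(78.2) + 1.75(152.7) + 0.3(205.4) = 101.66 + 267.23 + 61.62 = 430.51
[6] 1.4(78.2) = 109.48
The largest value is 430.51 kN·m from combination 5.

Combination 5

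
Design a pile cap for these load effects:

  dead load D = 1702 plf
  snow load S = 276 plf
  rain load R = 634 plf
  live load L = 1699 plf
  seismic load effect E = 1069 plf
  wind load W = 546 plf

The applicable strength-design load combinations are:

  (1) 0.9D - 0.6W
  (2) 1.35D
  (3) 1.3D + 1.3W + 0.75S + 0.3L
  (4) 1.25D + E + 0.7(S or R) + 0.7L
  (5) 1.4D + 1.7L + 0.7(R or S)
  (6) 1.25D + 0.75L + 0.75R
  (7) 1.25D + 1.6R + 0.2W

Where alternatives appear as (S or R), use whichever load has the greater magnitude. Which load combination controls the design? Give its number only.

Combination 5

(S or R) → R = 634 plf; (R or S) → R = 634 plf.
(1) 0.9(1702) - 0.6(546) = 1531.8 - 327.6 = 1204.2
(2) 1.35(1702) = 2297.7
(3) 1.3(1702) + 1.3(546) + 0.75(276) + 0.3(1699) = 2212.6 + 709.8 + 207.0 + 509.7 = 3639.1
(4) 1.25(1702) + 1.0(1069) + 0.7(634) + 0.7(1699) = 2127.5 + 1069.0 + 443.8 + 1189.3 = 4829.6
(5) 1.4(1702) + 1.7(1699) + 0.7(634) = 2382.8 + 2888.3 + 443.8 = 5714.9
(6) 1.25(1702) + 0.75(1699) + 0.75(634) = 2127.5 + 1274.3 + 475.5 = 3877.3
(7) 1.25(1702) + 1.6(634) + 0.2(546) = 2127.5 + 1014.4 + 109.2 = 3251.1
The largest value is 5714.9 plf from combination 5.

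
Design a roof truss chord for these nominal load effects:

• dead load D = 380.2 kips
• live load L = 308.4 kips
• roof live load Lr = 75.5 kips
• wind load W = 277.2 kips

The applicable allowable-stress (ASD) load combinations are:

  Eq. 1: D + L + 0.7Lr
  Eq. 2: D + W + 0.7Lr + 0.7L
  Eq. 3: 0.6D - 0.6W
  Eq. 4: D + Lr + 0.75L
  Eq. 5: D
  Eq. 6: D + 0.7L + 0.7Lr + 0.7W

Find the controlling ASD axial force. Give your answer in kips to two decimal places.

926.13 kips

Eq. 1: 1.0(380.2) + 1.0(308.4) + 0.7(75.5) = 741.45
Eq. 2: 1.0(380.2) + 1.0(277.2) + 0.7(75.5) + 0.7(308.4) = 926.13
Eq. 3: 0.6(380.2) - 0.6(277.2) = 61.80
Eq. 4: 1.0(380.2) + 1.0(75.5) + 0.75(308.4) = 687.00
Eq. 5: 1.0(380.2) = 380.20
Eq. 6: 1.0(380.2) + 0.7(308.4) + 0.7(75.5) + 0.7(277.2) = 842.97
The controlling combination is 2, giving 926.13 kips.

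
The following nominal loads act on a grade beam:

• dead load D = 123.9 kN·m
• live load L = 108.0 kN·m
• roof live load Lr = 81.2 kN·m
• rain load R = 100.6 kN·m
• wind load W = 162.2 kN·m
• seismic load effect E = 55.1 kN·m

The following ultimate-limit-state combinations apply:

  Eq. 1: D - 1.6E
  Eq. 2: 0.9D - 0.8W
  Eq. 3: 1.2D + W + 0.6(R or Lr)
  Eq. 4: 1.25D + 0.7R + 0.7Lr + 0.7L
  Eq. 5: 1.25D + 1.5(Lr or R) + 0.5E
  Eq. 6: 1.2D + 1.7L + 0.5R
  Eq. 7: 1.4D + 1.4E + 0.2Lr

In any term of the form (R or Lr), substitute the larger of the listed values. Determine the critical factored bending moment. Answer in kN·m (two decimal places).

(R or Lr) → R = 100.6 kN·m; (Lr or R) → R = 100.6 kN·m.
Eq. 1: 1.0(123.9) - 1.6(55.1) = 123.90 - 88.16 = 35.74
Eq. 2: 0.9(123.9) - 0.8(162.2) = 111.51 - 129.76 = -18.25
Eq. 3: 1.2(123.9) + 1.0(162.2) + 0.6(100.6) = 148.68 + 162.20 + 60.36 = 371.24
Eq. 4: 1.25(123.9) + 0.7(100.6) + 0.7(81.2) + 0.7(108.0) = 154.88 + 70.42 + 56.84 + 75.60 = 357.74
Eq. 5: 1.25(123.9) + 1.5(100.6) + 0.5(55.1) = 154.88 + 150.90 + 27.55 = 333.33
Eq. 6: 1.2(123.9) + 1.7(108.0) + 0.5(100.6) = 148.68 + 183.60 + 50.30 = 382.58
Eq. 7: 1.4(123.9) + 1.4(55.1) + 0.2(81.2) = 173.46 + 77.14 + 16.24 = 266.84
Maximum is from combination 6.

382.58 kN·m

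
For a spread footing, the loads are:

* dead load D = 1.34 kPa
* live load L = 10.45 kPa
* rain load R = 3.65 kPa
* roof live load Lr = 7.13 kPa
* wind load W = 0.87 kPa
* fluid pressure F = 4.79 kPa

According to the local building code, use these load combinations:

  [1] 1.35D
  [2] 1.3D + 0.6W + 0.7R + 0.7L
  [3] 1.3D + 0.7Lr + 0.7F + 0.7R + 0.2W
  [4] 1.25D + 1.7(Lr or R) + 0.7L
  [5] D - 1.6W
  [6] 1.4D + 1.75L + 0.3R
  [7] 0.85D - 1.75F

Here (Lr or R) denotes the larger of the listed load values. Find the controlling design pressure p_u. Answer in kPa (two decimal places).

(Lr or R) → Lr = 7.13 kPa.
[1] 1.35(1.34) = 1.81
[2] 1.3(1.34) + 0.6(0.87) + 0.7(3.65) + 0.7(10.45) = 12.13
[3] 1.3(1.34) + 0.7(7.13) + 0.7(4.79) + 0.7(3.65) + 0.2(0.87) = 12.82
[4] 1.25(1.34) + 1.7(7.13) + 0.7(10.45) = 21.11
[5] 1.0(1.34) - 1.6(0.87) = -0.05
[6] 1.4(1.34) + 1.75(10.45) + 0.3(3.65) = 21.26
[7] 0.85(1.34) - 1.75(4.79) = -7.24
Combination 6 governs: p_u = 21.26 kPa.

21.26 kPa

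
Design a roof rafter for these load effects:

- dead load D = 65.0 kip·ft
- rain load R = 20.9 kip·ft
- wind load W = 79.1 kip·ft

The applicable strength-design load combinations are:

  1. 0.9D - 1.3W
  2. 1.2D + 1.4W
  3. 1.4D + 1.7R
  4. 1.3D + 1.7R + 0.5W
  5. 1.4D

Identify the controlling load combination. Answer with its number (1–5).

Combination 2

1. 0.9(65.0) - 1.3(79.1) = 58.5 - 102.8 = -44.3
2. 1.2(65.0) + 1.4(79.1) = 78.0 + 110.7 = 188.7
3. 1.4(65.0) + 1.7(20.9) = 91.0 + 35.5 = 126.5
4. 1.3(65.0) + 1.7(20.9) + 0.5(79.1) = 84.5 + 35.5 + 39.6 = 159.6
5. 1.4(65.0) = 91.0
The largest value is 188.7 kip·ft from combination 2.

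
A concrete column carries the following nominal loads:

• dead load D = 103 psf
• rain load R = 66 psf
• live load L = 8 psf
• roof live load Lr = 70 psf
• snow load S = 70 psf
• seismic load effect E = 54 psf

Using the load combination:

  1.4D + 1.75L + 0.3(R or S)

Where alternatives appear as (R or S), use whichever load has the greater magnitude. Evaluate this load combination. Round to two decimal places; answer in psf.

179.20 psf

(R or S) → S = 70 psf.
1.4(103) + 1.75(8) + 0.3(70) = 144.20 + 14.00 + 21.00 = 179.20
q_u = 179.20 psf.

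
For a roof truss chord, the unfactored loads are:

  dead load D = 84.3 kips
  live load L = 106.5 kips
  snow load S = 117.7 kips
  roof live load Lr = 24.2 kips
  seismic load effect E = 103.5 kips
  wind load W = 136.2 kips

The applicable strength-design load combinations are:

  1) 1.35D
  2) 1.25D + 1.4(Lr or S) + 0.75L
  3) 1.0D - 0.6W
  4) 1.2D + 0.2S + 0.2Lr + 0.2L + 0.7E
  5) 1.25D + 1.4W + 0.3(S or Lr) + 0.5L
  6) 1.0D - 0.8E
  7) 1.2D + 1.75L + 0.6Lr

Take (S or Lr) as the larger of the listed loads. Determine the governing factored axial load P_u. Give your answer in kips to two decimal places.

384.62 kips

(Lr or S) → S = 117.7 kips; (S or Lr) → S = 117.7 kips.
1) 1.35(84.3) = 113.81
2) 1.25(84.3) + 1.4(117.7) + 0.75(106.5) = 350.03
3) 1.0(84.3) - 0.6(136.2) = 84.30 - 81.72 = 2.58
4) 1.2(84.3) + 0.2(117.7) + 0.2(24.2) + 0.2(106.5) + 0.7(103.5) = 101.16 + 23.54 + 4.84 + 21.30 + 72.45 = 223.29
5) 1.25(84.3) + 1.4(136.2) + 0.3(117.7) + 0.5(106.5) = 105.38 + 190.68 + 35.31 + 53.25 = 384.62
6) 1.0(84.3) - 0.8(103.5) = 84.30 - 82.80 = 1.50
7) 1.2(84.3) + 1.75(106.5) + 0.6(24.2) = 101.16 + 186.38 + 14.52 = 302.06
Maximum is from combination 5.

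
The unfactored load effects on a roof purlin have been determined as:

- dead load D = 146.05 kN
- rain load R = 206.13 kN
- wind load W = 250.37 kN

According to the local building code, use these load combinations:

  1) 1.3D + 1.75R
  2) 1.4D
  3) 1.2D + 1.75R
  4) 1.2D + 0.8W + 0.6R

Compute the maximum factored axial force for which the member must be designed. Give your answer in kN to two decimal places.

1) 1.3(146.05) + 1.75(206.13) = 550.59
2) 1.4(146.05) = 204.47
3) 1.2(146.05) + 1.75(206.13) = 175.26 + 360.73 = 535.99
4) 1.2(146.05) + 0.8(250.37) + 0.6(206.13) = 499.23
Maximum is from combination 1.

550.59 kN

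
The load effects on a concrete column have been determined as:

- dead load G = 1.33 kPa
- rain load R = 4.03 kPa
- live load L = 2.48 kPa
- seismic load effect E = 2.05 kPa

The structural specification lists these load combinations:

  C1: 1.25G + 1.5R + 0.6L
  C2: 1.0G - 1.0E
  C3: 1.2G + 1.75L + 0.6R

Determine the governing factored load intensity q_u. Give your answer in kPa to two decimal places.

9.20 kPa

C1: 1.25(1.33) + 1.5(4.03) + 0.6(2.48) = 1.66 + 6.05 + 1.49 = 9.20
C2: 1.0(1.33) - 1.0(2.05) = 1.33 - 2.05 = -0.72
C3: 1.2(1.33) + 1.75(2.48) + 0.6(4.03) = 8.35
Combination 1 governs: q_u = 9.20 kPa.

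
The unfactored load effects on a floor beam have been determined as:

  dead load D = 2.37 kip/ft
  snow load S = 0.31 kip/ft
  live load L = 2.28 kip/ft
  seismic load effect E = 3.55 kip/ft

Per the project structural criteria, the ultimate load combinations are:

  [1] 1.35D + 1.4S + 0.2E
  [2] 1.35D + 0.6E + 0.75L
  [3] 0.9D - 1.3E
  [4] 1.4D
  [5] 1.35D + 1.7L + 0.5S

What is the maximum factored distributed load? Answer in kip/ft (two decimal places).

7.23 kip/ft

[1] 1.35(2.37) + 1.4(0.31) + 0.2(3.55) = 4.34
[2] 1.35(2.37) + 0.6(3.55) + 0.75(2.28) = 7.04
[3] 0.9(2.37) - 1.3(3.55) = -2.48
[4] 1.4(2.37) = 3.32
[5] 1.35(2.37) + 1.7(2.28) + 0.5(0.31) = 7.23
Maximum is from combination 5.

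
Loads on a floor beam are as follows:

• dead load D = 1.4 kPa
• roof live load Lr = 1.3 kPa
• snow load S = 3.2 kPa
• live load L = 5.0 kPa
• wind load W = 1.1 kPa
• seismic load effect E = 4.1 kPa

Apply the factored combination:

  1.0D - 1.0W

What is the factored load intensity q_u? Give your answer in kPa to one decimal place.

0.3 kPa

1.0(1.4) - 1.0(1.1) = 1.4 - 1.1 = 0.3
q_u = 0.3 kPa.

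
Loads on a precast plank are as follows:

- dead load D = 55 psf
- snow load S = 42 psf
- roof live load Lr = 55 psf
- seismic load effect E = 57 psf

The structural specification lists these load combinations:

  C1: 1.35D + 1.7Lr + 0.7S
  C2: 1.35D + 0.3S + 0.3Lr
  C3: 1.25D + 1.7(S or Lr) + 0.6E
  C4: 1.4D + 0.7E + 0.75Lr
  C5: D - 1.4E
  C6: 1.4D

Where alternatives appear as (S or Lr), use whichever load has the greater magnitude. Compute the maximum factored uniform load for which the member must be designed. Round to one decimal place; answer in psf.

197.2 psf

(S or Lr) → Lr = 55 psf.
C1: 1.35(55) + 1.7(55) + 0.7(42) = 197.2
C2: 1.35(55) + 0.3(42) + 0.3(55) = 103.4
C3: 1.25(55) + 1.7(55) + 0.6(57) = 196.5
C4: 1.4(55) + 0.7(57) + 0.75(55) = 158.2
C5: 1.0(55) - 1.4(57) = -24.8
C6: 1.4(55) = 77.0
The controlling combination is 1, giving 197.2 psf.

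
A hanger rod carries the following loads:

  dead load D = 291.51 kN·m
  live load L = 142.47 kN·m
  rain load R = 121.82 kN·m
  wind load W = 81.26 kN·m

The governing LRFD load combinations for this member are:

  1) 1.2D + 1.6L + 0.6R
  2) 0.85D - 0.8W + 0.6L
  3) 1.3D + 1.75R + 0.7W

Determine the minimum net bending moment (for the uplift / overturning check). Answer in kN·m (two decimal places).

268.26 kN·m

1) 1.2(291.51) + 1.6(142.47) + 0.6(121.82) = 650.86
2) 0.85(291.51) - 0.8(81.26) + 0.6(142.47) = 268.26
3) 1.3(291.51) + 1.75(121.82) + 0.7(81.26) = 649.03
Combination 2 gives the minimum: 268.26 kN·m.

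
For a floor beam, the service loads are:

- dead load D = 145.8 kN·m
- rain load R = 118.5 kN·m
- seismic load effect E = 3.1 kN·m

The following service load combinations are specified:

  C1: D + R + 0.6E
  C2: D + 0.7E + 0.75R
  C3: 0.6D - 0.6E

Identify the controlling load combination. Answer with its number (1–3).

C1: 1.0(145.8) + 1.0(118.5) + 0.6(3.1) = 266.16
C2: 1.0(145.8) + 0.7(3.1) + 0.75(118.5) = 236.85
C3: 0.6(145.8) - 0.6(3.1) = 85.62
The largest value is 266.16 kN·m from combination 1.

Combination 1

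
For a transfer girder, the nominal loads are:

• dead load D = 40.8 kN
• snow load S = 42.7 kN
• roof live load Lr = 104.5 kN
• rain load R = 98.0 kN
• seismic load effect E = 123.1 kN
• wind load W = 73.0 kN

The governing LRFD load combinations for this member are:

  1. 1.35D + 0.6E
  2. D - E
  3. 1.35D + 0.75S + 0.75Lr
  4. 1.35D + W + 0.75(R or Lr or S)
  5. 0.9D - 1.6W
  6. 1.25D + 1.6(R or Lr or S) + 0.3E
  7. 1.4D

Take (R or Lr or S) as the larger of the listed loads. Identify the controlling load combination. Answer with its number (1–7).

(R or Lr or S) → Lr = 104.5 kN.
1. 1.35(40.8) + 0.6(123.1) = 55.08 + 73.86 = 128.94
2. 1.0(40.8) - 1.0(123.1) = 40.80 - 123.10 = -82.30
3. 1.35(40.8) + 0.75(42.7) + 0.75(104.5) = 165.48
4. 1.35(40.8) + 1.0(73.0) + 0.75(104.5) = 55.08 + 73.00 + 78.38 = 206.46
5. 0.9(40.8) - 1.6(73.0) = 36.72 - 116.80 = -80.08
6. 1.25(40.8) + 1.6(104.5) + 0.3(123.1) = 51.00 + 167.20 + 36.93 = 255.13
7. 1.4(40.8) = 57.12
The largest value is 255.13 kN from combination 6.

Combination 6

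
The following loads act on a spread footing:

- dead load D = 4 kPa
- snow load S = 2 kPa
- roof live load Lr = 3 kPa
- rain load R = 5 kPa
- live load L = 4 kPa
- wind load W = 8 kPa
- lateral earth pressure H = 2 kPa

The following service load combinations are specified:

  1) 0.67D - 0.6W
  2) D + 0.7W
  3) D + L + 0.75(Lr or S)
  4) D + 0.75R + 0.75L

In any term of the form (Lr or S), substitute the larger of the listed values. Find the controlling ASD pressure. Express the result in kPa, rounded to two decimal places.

10.75 kPa

(Lr or S) → Lr = 3 kPa.
1) 0.67(4) - 0.6(8) = 2.68 - 4.80 = -2.12
2) 1.0(4) + 0.7(8) = 4.00 + 5.60 = 9.60
3) 1.0(4) + 1.0(4) + 0.75(3) = 4.00 + 4.00 + 2.25 = 10.25
4) 1.0(4) + 0.75(5) + 0.75(4) = 4.00 + 3.75 + 3.00 = 10.75
Maximum is from combination 4.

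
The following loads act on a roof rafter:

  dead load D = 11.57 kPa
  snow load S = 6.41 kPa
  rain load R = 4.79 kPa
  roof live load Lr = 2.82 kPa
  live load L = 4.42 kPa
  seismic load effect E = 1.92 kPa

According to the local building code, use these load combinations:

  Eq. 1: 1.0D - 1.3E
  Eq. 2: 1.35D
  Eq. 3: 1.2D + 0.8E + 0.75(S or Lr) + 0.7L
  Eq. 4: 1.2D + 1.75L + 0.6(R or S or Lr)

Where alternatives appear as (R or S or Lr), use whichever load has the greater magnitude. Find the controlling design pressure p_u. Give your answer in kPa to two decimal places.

25.47 kPa

(S or Lr) → S = 6.41 kPa; (R or S or Lr) → S = 6.41 kPa.
Eq. 1: 1.0(11.57) - 1.3(1.92) = 11.57 - 2.50 = 9.07
Eq. 2: 1.35(11.57) = 15.62
Eq. 3: 1.2(11.57) + 0.8(1.92) + 0.75(6.41) + 0.7(4.42) = 13.88 + 1.54 + 4.81 + 3.09 = 23.32
Eq. 4: 1.2(11.57) + 1.75(4.42) + 0.6(6.41) = 13.88 + 7.74 + 3.85 = 25.47
Combination 4 governs: p_u = 25.47 kPa.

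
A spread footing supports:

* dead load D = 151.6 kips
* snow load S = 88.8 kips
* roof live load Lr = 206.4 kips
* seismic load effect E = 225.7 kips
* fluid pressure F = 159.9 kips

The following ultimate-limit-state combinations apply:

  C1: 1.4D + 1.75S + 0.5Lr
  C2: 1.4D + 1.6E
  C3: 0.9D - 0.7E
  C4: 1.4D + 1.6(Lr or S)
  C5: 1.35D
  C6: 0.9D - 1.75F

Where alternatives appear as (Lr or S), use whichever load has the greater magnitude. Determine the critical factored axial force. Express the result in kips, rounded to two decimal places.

(Lr or S) → Lr = 206.4 kips.
C1: 1.4(151.6) + 1.75(88.8) + 0.5(206.4) = 212.24 + 155.40 + 103.20 = 470.84
C2: 1.4(151.6) + 1.6(225.7) = 212.24 + 361.12 = 573.36
C3: 0.9(151.6) - 0.7(225.7) = 136.44 - 157.99 = -21.55
C4: 1.4(151.6) + 1.6(206.4) = 212.24 + 330.24 = 542.48
C5: 1.35(151.6) = 204.66
C6: 0.9(151.6) - 1.75(159.9) = 136.44 - 279.83 = -143.39
Maximum is from combination 2.

573.36 kips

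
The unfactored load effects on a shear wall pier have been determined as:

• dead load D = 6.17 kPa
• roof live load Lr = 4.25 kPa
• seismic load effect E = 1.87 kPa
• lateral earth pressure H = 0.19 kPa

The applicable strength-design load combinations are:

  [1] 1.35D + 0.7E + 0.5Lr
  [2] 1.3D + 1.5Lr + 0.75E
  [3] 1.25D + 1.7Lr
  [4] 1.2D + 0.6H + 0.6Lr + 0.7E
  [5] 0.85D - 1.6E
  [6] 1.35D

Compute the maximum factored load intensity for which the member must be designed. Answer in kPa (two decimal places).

15.80 kPa

[1] 1.35(6.17) + 0.7(1.87) + 0.5(4.25) = 11.76
[2] 1.3(6.17) + 1.5(4.25) + 0.75(1.87) = 15.80
[3] 1.25(6.17) + 1.7(4.25) = 14.94
[4] 1.2(6.17) + 0.6(0.19) + 0.6(4.25) + 0.7(1.87) = 11.38
[5] 0.85(6.17) - 1.6(1.87) = 2.25
[6] 1.35(6.17) = 8.33
Combination 2 governs: q_u = 15.80 kPa.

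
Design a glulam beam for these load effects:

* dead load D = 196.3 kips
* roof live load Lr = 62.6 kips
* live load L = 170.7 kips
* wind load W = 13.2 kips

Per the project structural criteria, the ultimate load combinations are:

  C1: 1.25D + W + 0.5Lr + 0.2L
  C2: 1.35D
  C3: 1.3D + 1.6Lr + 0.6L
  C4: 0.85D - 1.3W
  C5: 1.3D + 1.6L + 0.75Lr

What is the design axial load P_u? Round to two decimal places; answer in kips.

C1: 1.25(196.3) + 1.0(13.2) + 0.5(62.6) + 0.2(170.7) = 245.38 + 13.20 + 31.30 + 34.14 = 324.02
C2: 1.35(196.3) = 265.01
C3: 1.3(196.3) + 1.6(62.6) + 0.6(170.7) = 255.19 + 100.16 + 102.42 = 457.77
C4: 0.85(196.3) - 1.3(13.2) = 166.86 - 17.16 = 149.70
C5: 1.3(196.3) + 1.6(170.7) + 0.75(62.6) = 255.19 + 273.12 + 46.95 = 575.26
The controlling combination is 5, giving 575.26 kips.

575.26 kips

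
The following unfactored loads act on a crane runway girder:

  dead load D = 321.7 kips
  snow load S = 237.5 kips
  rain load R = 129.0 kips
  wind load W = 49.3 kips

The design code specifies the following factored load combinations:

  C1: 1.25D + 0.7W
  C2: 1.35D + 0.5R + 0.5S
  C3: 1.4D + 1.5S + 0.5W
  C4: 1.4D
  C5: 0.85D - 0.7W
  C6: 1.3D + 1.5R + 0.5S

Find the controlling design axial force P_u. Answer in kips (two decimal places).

831.28 kips

C1: 1.25(321.7) + 0.7(49.3) = 402.13 + 34.51 = 436.64
C2: 1.35(321.7) + 0.5(129.0) + 0.5(237.5) = 434.30 + 64.50 + 118.75 = 617.55
C3: 1.4(321.7) + 1.5(237.5) + 0.5(49.3) = 450.38 + 356.25 + 24.65 = 831.28
C4: 1.4(321.7) = 450.38
C5: 0.85(321.7) - 0.7(49.3) = 273.45 - 34.51 = 238.94
C6: 1.3(321.7) + 1.5(129.0) + 0.5(237.5) = 418.21 + 193.50 + 118.75 = 730.46
The controlling combination is 3, giving 831.28 kips.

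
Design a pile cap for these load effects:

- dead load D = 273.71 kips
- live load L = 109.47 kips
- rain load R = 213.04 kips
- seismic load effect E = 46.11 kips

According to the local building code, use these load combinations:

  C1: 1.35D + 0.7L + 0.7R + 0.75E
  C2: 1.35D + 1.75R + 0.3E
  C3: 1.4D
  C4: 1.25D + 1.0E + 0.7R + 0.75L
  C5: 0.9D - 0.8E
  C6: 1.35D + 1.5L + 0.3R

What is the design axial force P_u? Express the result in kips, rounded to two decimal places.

756.16 kips

C1: 1.35(273.71) + 0.7(109.47) + 0.7(213.04) + 0.75(46.11) = 629.85
C2: 1.35(273.71) + 1.75(213.04) + 0.3(46.11) = 756.16
C3: 1.4(273.71) = 383.19
C4: 1.25(273.71) + 1.0(46.11) + 0.7(213.04) + 0.75(109.47) = 619.48
C5: 0.9(273.71) - 0.8(46.11) = 209.45
C6: 1.35(273.71) + 1.5(109.47) + 0.3(213.04) = 597.63
The controlling combination is 2, giving 756.16 kips.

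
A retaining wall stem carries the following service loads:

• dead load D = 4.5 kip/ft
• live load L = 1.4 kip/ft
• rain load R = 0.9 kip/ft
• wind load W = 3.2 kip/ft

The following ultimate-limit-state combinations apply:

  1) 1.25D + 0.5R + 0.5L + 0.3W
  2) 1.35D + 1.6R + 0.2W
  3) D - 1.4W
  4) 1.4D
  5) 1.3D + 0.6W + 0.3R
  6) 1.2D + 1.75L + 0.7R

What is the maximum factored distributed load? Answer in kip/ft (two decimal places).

1) 1.25(4.5) + 0.5(0.9) + 0.5(1.4) + 0.3(3.2) = 5.63 + 0.45 + 0.70 + 0.96 = 7.74
2) 1.35(4.5) + 1.6(0.9) + 0.2(3.2) = 6.08 + 1.44 + 0.64 = 8.16
3) 1.0(4.5) - 1.4(3.2) = 4.50 - 4.48 = 0.02
4) 1.4(4.5) = 6.30
5) 1.3(4.5) + 0.6(3.2) + 0.3(0.9) = 5.85 + 1.92 + 0.27 = 8.04
6) 1.2(4.5) + 1.75(1.4) + 0.7(0.9) = 5.40 + 2.45 + 0.63 = 8.48
Combination 6 governs: w_u = 8.48 kip/ft.

8.48 kip/ft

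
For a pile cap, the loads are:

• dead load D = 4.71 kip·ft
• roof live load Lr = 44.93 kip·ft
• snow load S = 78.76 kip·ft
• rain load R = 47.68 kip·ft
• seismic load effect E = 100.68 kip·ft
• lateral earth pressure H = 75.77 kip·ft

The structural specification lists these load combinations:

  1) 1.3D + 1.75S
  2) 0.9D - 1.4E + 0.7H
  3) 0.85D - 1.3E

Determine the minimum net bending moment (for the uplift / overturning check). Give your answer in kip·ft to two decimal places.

-126.88 kip·ft

1) 1.3(4.71) + 1.75(78.76) = 6.12 + 137.83 = 143.95
2) 0.9(4.71) - 1.4(100.68) + 0.7(75.77) = 4.24 - 140.95 + 53.04 = -83.67
3) 0.85(4.71) - 1.3(100.68) = 4.00 - 130.88 = -126.88
Combination 3 gives the minimum: -126.88 kip·ft.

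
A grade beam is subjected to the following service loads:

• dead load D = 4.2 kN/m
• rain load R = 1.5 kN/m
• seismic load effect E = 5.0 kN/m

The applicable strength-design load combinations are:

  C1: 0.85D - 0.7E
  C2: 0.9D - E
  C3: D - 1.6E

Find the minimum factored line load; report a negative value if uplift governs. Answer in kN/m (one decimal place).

C1: 0.85(4.2) - 0.7(5.0) = 3.6 - 3.5 = 0.1
C2: 0.9(4.2) - 1.0(5.0) = 3.8 - 5.0 = -1.2
C3: 1.0(4.2) - 1.6(5.0) = 4.2 - 8.0 = -3.8
Combination 3 gives the minimum: -3.8 kN/m.

-3.8 kN/m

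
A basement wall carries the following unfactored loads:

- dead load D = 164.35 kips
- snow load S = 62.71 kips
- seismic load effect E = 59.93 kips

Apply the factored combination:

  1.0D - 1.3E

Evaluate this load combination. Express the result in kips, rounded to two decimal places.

86.44 kips

1.0(164.35) - 1.3(59.93) = 164.35 - 77.91 = 86.44
P_u = 86.44 kips.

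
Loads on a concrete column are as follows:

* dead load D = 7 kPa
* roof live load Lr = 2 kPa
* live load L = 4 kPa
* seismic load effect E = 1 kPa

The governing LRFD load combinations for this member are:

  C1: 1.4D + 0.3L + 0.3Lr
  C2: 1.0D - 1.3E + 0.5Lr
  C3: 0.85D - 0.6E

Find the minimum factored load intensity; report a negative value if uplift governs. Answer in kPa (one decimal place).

5.4 kPa

C1: 1.4(7) + 0.3(4) + 0.3(2) = 9.8 + 1.2 + 0.6 = 11.6
C2: 1.0(7) - 1.3(1) + 0.5(2) = 7.0 - 1.3 + 1.0 = 6.7
C3: 0.85(7) - 0.6(1) = 6.0 - 0.6 = 5.4
Combination 3 gives the minimum: 5.4 kPa.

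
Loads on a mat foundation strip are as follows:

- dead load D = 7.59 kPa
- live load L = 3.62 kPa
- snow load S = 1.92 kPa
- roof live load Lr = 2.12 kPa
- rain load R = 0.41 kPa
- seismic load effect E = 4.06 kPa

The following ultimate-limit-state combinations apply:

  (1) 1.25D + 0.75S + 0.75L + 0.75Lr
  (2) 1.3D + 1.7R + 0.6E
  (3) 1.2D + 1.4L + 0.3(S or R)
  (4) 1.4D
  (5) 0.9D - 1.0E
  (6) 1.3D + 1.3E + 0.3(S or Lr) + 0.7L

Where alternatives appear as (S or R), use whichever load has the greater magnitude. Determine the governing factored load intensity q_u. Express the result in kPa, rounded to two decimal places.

(S or R) → S = 1.92 kPa; (S or Lr) → Lr = 2.12 kPa.
(1) 1.25(7.59) + 0.75(1.92) + 0.75(3.62) + 0.75(2.12) = 15.23
(2) 1.3(7.59) + 1.7(0.41) + 0.6(4.06) = 13.00
(3) 1.2(7.59) + 1.4(3.62) + 0.3(1.92) = 14.75
(4) 1.4(7.59) = 10.63
(5) 0.9(7.59) - 1.0(4.06) = 2.77
(6) 1.3(7.59) + 1.3(4.06) + 0.3(2.12) + 0.7(3.62) = 18.32
Maximum is from combination 6.

18.32 kPa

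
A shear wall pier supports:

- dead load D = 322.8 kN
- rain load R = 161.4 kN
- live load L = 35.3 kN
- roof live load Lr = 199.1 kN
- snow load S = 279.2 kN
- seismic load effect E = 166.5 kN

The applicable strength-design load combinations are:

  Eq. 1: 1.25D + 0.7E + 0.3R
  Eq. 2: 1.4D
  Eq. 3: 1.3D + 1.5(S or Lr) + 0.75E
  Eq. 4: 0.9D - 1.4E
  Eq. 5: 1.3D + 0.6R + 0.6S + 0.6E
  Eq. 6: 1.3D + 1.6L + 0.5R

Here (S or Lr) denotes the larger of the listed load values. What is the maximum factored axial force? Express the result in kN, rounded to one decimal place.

(S or Lr) → S = 279.2 kN.
Eq. 1: 1.25(322.8) + 0.7(166.5) + 0.3(161.4) = 403.5 + 116.6 + 48.4 = 568.5
Eq. 2: 1.4(322.8) = 451.9
Eq. 3: 1.3(322.8) + 1.5(279.2) + 0.75(166.5) = 419.6 + 418.8 + 124.9 = 963.3
Eq. 4: 0.9(322.8) - 1.4(166.5) = 290.5 - 233.1 = 57.4
Eq. 5: 1.3(322.8) + 0.6(161.4) + 0.6(279.2) + 0.6(166.5) = 783.9
Eq. 6: 1.3(322.8) + 1.6(35.3) + 0.5(161.4) = 419.6 + 56.5 + 80.7 = 556.8
Maximum is from combination 3.

963.3 kN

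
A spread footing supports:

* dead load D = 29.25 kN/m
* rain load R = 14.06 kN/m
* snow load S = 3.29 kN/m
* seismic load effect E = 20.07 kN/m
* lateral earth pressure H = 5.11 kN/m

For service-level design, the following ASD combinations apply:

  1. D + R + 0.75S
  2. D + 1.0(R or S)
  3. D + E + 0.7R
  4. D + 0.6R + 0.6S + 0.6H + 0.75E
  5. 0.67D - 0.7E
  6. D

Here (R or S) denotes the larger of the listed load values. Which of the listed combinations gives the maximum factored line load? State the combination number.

(R or S) → R = 14.06 kN/m.
1. 1.0(29.25) + 1.0(14.06) + 0.75(3.29) = 29.25 + 14.06 + 2.47 = 45.78
2. 1.0(29.25) + 1.0(14.06) = 29.25 + 14.06 = 43.31
3. 1.0(29.25) + 1.0(20.07) + 0.7(14.06) = 29.25 + 20.07 + 9.84 = 59.16
4. 1.0(29.25) + 0.6(14.06) + 0.6(3.29) + 0.6(5.11) + 0.75(20.07) = 29.25 + 8.44 + 1.97 + 3.07 + 15.05 = 57.78
5. 0.67(29.25) - 0.7(20.07) = 19.60 - 14.05 = 5.55
6. 1.0(29.25) = 29.25
The largest value is 59.16 kN/m from combination 3.

Combination 3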